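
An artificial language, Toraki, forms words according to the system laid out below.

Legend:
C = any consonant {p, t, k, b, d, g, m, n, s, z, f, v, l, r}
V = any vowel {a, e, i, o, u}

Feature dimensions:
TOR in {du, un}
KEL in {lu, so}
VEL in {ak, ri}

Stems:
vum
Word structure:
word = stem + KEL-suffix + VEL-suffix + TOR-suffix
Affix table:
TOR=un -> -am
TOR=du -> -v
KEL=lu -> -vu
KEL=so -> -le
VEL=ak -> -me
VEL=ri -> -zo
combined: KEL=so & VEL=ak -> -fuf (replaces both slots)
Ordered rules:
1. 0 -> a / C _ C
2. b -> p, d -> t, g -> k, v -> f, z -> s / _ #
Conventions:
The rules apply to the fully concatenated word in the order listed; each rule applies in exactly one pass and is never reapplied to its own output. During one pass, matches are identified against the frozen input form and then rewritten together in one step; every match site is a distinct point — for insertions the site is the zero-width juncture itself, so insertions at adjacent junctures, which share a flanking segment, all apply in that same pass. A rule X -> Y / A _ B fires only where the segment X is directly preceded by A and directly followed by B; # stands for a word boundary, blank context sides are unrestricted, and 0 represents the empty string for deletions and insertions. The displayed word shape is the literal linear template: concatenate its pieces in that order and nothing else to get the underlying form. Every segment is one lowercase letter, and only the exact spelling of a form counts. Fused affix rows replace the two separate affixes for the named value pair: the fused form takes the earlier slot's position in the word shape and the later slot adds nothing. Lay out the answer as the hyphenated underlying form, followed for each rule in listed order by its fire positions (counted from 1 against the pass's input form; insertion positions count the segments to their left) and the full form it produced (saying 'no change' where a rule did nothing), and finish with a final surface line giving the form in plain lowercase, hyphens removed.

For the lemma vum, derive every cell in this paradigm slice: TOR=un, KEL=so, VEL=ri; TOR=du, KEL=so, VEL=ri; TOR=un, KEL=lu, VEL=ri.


cell TOR=un, KEL=so, VEL=ri:
underlying: vum-le-zo-am
1. 0 -> a / C _ C: inserts after position(s) 3: vumalezoam
2. b -> p, d -> t, g -> k, v -> f, z -> s / _ #: no change
surface: vumalezoam

cell TOR=du, KEL=so, VEL=ri:
underlying: vum-le-zo-v
1. 0 -> a / C _ C: inserts after position(s) 3: vumalezov
2. b -> p, d -> t, g -> k, v -> f, z -> s / _ #: fires at position(s) 9: vumalezof
surface: vumalezof

cell TOR=un, KEL=lu, VEL=ri:
underlying: vum-vu-zo-am
1. 0 -> a / C _ C: inserts after position(s) 3: vumavuzoam
2. b -> p, d -> t, g -> k, v -> f, z -> s / _ #: no change
surface: vumavuzoam


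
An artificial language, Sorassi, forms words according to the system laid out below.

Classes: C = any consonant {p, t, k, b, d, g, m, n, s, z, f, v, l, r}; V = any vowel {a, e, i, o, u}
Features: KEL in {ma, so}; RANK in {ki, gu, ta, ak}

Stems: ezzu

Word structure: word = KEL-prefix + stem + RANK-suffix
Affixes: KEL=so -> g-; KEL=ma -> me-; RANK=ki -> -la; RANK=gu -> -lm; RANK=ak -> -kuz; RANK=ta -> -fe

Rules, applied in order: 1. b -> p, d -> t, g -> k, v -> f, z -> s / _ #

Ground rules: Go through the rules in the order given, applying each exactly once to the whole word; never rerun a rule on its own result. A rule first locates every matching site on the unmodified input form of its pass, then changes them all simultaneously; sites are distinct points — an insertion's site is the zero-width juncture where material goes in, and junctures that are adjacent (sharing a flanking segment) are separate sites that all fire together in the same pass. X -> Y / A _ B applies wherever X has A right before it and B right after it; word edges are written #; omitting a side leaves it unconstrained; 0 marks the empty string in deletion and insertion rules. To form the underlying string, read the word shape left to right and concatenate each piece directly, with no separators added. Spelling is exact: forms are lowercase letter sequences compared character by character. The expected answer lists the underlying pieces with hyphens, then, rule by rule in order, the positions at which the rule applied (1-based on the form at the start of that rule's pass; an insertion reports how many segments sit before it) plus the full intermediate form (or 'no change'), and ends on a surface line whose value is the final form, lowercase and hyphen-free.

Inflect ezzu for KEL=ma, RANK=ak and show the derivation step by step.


underlying: me-ezzu-kuz
1. b -> p, d -> t, g -> k, v -> f, z -> s / _ #: fires at position(s) 9: meezzukus
surface: meezzukus


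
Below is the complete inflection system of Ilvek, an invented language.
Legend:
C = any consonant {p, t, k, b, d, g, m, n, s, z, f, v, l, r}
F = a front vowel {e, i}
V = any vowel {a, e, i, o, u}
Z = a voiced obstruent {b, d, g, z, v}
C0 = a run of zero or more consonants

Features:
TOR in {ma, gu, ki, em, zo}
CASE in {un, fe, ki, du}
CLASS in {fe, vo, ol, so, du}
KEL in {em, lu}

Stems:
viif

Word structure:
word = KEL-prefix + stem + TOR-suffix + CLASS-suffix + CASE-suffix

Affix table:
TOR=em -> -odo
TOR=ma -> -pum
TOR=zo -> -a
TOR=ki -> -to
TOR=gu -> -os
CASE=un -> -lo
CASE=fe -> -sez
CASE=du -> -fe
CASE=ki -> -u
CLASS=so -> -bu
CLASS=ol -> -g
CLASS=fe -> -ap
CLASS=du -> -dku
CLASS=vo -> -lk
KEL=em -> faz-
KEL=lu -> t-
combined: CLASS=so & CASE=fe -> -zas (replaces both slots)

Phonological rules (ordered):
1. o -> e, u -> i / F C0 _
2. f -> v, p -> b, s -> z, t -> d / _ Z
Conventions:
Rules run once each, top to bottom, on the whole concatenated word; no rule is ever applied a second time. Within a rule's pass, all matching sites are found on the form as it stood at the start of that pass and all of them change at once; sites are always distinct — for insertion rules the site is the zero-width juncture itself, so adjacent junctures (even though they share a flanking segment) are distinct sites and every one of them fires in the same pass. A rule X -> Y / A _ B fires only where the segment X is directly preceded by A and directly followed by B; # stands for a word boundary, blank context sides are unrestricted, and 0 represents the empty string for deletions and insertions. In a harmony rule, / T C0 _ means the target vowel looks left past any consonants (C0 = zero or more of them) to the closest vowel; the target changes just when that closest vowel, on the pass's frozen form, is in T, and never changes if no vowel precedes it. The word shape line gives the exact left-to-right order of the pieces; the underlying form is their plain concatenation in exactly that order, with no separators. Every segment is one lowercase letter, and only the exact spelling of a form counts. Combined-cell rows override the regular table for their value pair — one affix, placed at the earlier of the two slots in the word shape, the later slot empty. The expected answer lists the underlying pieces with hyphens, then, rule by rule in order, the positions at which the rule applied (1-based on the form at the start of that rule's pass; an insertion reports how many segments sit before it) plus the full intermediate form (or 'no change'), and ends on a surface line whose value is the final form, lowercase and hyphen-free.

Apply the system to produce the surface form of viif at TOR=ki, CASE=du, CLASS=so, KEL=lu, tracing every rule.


underlying: t-viif-to-bu-fe
1. o -> e, u -> i / F C0 _: fires at position(s) 7: tviiftebufe
2. f -> v, p -> b, s -> z, t -> d / _ Z: fires at position(s) 1: dviiftebufe
surface: dviiftebufe


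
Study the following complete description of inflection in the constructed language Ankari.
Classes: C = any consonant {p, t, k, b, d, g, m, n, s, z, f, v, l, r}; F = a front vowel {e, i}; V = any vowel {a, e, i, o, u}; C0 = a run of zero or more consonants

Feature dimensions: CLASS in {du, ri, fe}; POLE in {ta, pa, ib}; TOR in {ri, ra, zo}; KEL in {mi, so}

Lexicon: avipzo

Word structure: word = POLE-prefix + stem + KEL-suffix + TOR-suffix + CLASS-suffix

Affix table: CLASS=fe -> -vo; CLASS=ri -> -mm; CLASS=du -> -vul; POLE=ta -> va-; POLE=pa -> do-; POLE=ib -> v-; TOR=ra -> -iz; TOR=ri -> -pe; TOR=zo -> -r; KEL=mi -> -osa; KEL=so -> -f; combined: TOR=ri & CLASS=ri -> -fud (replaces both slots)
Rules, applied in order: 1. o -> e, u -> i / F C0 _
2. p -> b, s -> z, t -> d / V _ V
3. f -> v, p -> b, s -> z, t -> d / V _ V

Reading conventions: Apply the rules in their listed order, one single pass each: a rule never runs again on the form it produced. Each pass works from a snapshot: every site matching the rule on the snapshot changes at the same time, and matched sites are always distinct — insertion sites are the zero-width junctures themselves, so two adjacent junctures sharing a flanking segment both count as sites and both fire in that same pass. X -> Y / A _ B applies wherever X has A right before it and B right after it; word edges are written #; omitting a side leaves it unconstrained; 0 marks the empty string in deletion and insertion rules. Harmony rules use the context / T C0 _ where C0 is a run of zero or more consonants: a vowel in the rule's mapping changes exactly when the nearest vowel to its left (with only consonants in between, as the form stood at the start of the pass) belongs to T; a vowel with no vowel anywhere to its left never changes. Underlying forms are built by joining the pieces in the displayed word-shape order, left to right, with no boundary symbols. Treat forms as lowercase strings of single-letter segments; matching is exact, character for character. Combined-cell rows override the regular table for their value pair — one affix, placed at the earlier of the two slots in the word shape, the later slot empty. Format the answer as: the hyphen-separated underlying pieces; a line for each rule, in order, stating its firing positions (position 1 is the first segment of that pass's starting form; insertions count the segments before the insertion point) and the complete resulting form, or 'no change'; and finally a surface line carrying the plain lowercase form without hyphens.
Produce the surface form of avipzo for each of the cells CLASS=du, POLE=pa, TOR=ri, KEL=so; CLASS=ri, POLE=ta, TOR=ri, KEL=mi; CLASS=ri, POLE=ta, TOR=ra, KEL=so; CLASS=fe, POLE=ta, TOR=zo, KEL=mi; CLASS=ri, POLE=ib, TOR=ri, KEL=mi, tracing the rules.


cell CLASS=du, POLE=pa, TOR=ri, KEL=so:
underlying: do-avipzo-f-pe-vul
1. o -> e, u -> i / F C0 _: fires at position(s) 8, 13: doavipzefpevil
2. p -> b, s -> z, t -> d / V _ V: no change
3. f -> v, p -> b, s -> z, t -> d / V _ V: no change
surface: doavipzefpevil

cell CLASS=ri, POLE=ta, TOR=ri, KEL=mi:
underlying: va-avipzo-osa-fud
1. o -> e, u -> i / F C0 _: fires at position(s) 8: vaavipzeosafud
2. p -> b, s -> z, t -> d / V _ V: fires at position(s) 10: vaavipzeozafud
3. f -> v, p -> b, s -> z, t -> d / V _ V: fires at position(s) 12: vaavipzeozavud
surface: vaavipzeozavud

cell CLASS=ri, POLE=ta, TOR=ra, KEL=so:
underlying: va-avipzo-f-iz-mm
1. o -> e, u -> i / F C0 _: fires at position(s) 8: vaavipzefizmm
2. p -> b, s -> z, t -> d / V _ V: no change
3. f -> v, p -> b, s -> z, t -> d / V _ V: fires at position(s) 9: vaavipzevizmm
surface: vaavipzevizmm

cell CLASS=fe, POLE=ta, TOR=zo, KEL=mi:
underlying: va-avipzo-osa-r-vo
1. o -> e, u -> i / F C0 _: fires at position(s) 8: vaavipzeosarvo
2. p -> b, s -> z, t -> d / V _ V: fires at position(s) 10: vaavipzeozarvo
3. f -> v, p -> b, s -> z, t -> d / V _ V: no change
surface: vaavipzeozarvo

cell CLASS=ri, POLE=ib, TOR=ri, KEL=mi:
underlying: v-avipzo-osa-fud
1. o -> e, u -> i / F C0 _: fires at position(s) 7: vavipzeosafud
2. p -> b, s -> z, t -> d / V _ V: fires at position(s) 9: vavipzeozafud
3. f -> v, p -> b, s -> z, t -> d / V _ V: fires at position(s) 11: vavipzeozavud
surface: vavipzeozavud


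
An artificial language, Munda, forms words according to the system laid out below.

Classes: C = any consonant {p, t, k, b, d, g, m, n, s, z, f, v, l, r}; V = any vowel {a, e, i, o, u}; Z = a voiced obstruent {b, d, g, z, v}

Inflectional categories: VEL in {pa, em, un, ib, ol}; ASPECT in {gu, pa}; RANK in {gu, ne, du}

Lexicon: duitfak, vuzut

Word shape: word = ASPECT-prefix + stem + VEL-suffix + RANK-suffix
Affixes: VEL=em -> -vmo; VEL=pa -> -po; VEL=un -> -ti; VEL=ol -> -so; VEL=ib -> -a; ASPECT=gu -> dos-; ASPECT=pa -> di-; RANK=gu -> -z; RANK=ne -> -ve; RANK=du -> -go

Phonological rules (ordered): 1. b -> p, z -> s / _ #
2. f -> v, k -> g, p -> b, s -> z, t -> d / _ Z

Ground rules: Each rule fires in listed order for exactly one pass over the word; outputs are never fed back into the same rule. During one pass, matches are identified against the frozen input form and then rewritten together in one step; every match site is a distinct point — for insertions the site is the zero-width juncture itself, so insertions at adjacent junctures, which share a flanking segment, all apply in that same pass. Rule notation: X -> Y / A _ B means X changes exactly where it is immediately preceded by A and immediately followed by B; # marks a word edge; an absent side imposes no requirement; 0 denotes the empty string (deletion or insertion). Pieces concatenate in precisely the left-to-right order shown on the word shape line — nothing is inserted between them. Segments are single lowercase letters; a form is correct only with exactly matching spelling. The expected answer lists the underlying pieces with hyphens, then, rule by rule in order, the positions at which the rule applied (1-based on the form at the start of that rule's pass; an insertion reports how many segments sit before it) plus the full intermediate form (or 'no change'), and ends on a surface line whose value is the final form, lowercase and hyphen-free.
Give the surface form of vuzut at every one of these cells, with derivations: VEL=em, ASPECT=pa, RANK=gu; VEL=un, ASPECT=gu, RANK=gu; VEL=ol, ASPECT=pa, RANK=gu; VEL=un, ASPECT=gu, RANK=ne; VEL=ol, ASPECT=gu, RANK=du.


cell VEL=em, ASPECT=pa, RANK=gu:
underlying: di-vuzut-vmo-z
1. b -> p, z -> s / _ #: fires at position(s) 11: divuzutvmos
2. f -> v, k -> g, p -> b, s -> z, t -> d / _ Z: fires at position(s) 7: divuzudvmos
surface: divuzudvmos

cell VEL=un, ASPECT=gu, RANK=gu:
underlying: dos-vuzut-ti-z
1. b -> p, z -> s / _ #: fires at position(s) 11: dosvuzuttis
2. f -> v, k -> g, p -> b, s -> z, t -> d / _ Z: fires at position(s) 3: dozvuzuttis
surface: dozvuzuttis

cell VEL=ol, ASPECT=pa, RANK=gu:
underlying: di-vuzut-so-z
1. b -> p, z -> s / _ #: fires at position(s) 10: divuzutsos
2. f -> v, k -> g, p -> b, s -> z, t -> d / _ Z: no change
surface: divuzutsos

cell VEL=un, ASPECT=gu, RANK=ne:
underlying: dos-vuzut-ti-ve
1. b -> p, z -> s / _ #: no change
2. f -> v, k -> g, p -> b, s -> z, t -> d / _ Z: fires at position(s) 3: dozvuzuttive
surface: dozvuzuttive

cell VEL=ol, ASPECT=gu, RANK=du:
underlying: dos-vuzut-so-go
1. b -> p, z -> s / _ #: no change
2. f -> v, k -> g, p -> b, s -> z, t -> d / _ Z: fires at position(s) 3: dozvuzutsogo
surface: dozvuzutsogo


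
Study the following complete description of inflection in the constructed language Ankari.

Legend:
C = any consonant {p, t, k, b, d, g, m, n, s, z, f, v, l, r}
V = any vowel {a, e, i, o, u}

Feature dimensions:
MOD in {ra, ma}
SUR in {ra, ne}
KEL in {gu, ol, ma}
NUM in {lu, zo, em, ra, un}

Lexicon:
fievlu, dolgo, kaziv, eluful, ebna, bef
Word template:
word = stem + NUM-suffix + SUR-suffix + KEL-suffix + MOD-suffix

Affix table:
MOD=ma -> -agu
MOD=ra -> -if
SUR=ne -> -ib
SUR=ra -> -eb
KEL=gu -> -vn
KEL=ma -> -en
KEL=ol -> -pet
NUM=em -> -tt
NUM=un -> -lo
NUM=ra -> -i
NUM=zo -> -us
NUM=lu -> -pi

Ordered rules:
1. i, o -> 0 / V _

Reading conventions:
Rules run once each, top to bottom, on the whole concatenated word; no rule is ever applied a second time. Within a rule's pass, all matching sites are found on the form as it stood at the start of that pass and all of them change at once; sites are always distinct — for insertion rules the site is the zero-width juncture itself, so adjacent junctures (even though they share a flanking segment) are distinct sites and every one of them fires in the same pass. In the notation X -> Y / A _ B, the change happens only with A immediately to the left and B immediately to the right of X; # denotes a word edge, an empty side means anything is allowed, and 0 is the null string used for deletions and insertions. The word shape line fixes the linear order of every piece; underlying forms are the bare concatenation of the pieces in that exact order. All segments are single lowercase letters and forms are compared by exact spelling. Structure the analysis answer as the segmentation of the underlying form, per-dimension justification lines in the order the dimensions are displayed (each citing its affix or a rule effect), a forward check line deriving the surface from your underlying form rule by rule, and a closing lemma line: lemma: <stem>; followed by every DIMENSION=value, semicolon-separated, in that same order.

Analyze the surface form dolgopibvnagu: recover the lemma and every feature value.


underlying: dolgo-pi-ib-vn-agu
MOD=ma - signalled by the affix -agu
SUR=ne - signalled by the affix -ib
KEL=gu - signalled by the affix -vn
NUM=lu - signalled by the affix -pi
check: dolgopiibvnagu -> dolgopibvnagu
lemma: dolgo; MOD=ma; SUR=ne; KEL=gu; NUM=lu


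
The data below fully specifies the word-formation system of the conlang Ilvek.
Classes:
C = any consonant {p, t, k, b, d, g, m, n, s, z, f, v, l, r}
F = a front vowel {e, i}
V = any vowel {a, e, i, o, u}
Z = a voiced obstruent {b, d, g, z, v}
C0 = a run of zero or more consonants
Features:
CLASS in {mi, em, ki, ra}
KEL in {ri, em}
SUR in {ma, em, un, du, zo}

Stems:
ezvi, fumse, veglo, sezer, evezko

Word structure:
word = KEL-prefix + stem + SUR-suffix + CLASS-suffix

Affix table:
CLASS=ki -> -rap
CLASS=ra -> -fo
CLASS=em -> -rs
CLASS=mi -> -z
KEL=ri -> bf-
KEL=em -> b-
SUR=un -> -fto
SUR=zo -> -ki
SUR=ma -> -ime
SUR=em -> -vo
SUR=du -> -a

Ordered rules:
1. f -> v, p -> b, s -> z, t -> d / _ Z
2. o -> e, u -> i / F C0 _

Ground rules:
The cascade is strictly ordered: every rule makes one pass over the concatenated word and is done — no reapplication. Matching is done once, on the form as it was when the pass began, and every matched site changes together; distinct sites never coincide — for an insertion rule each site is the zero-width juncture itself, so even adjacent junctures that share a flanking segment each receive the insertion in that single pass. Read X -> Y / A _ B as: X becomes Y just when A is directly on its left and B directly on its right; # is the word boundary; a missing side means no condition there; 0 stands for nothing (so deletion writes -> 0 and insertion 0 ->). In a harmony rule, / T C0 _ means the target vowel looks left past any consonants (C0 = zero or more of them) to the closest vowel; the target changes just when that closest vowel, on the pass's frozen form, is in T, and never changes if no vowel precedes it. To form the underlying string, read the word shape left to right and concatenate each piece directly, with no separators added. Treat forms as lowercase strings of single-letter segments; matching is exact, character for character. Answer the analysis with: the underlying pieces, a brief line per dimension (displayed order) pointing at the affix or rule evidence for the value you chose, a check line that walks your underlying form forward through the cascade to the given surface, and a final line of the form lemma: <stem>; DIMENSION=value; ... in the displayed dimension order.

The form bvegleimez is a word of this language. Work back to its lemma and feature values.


underlying: b-veglo-ime-z
CLASS=mi - signalled by the affix -z
KEL=em - signalled by the affix b-
SUR=ma - signalled by the affix -ime
check: bvegloimez -> bvegloimez -> bvegleimez
lemma: veglo; CLASS=mi; KEL=em; SUR=ma


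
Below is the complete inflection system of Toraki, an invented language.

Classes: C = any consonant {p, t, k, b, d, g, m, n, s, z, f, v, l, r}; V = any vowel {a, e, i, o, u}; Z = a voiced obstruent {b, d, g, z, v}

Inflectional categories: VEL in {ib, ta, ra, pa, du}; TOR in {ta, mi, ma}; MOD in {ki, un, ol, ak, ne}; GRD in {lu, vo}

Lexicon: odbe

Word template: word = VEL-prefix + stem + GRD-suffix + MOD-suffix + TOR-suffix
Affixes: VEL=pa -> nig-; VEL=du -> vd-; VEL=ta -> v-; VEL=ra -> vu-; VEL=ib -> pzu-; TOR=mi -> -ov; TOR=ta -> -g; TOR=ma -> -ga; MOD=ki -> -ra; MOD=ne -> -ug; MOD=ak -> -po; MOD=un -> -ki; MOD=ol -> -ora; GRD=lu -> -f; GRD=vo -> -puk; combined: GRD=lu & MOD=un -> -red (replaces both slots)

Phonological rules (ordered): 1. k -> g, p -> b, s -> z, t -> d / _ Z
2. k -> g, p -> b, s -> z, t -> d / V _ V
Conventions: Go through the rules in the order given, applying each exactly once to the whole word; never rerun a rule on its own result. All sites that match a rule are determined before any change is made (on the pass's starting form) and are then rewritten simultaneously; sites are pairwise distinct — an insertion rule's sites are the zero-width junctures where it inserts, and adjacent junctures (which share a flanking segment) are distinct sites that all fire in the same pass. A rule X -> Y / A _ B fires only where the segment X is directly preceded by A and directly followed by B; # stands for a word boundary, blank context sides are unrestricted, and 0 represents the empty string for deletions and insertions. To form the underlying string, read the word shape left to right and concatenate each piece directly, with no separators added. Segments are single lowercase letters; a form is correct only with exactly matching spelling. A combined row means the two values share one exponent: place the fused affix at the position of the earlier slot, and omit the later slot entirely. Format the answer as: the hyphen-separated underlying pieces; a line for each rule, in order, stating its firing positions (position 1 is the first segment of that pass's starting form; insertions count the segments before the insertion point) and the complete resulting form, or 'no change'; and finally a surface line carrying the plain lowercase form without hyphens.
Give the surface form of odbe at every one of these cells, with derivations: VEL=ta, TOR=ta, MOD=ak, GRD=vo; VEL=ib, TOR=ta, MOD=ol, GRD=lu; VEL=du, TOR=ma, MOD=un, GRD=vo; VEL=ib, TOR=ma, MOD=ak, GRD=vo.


cell VEL=ta, TOR=ta, MOD=ak, GRD=vo:
underlying: v-odbe-puk-po-g
1. k -> g, p -> b, s -> z, t -> d / _ Z: no change
2. k -> g, p -> b, s -> z, t -> d / V _ V: fires at position(s) 6: vodbebukpog
surface: vodbebukpog

cell VEL=ib, TOR=ta, MOD=ol, GRD=lu:
underlying: pzu-odbe-f-ora-g
1. k -> g, p -> b, s -> z, t -> d / _ Z: fires at position(s) 1: bzuodbeforag
2. k -> g, p -> b, s -> z, t -> d / V _ V: no change
surface: bzuodbeforag

cell VEL=du, TOR=ma, MOD=un, GRD=vo:
underlying: vd-odbe-puk-ki-ga
1. k -> g, p -> b, s -> z, t -> d / _ Z: no change
2. k -> g, p -> b, s -> z, t -> d / V _ V: fires at position(s) 7: vdodbebukkiga
surface: vdodbebukkiga

cell VEL=ib, TOR=ma, MOD=ak, GRD=vo:
underlying: pzu-odbe-puk-po-ga
1. k -> g, p -> b, s -> z, t -> d / _ Z: fires at position(s) 1: bzuodbepukpoga
2. k -> g, p -> b, s -> z, t -> d / V _ V: fires at position(s) 8: bzuodbebukpoga
surface: bzuodbebukpoga


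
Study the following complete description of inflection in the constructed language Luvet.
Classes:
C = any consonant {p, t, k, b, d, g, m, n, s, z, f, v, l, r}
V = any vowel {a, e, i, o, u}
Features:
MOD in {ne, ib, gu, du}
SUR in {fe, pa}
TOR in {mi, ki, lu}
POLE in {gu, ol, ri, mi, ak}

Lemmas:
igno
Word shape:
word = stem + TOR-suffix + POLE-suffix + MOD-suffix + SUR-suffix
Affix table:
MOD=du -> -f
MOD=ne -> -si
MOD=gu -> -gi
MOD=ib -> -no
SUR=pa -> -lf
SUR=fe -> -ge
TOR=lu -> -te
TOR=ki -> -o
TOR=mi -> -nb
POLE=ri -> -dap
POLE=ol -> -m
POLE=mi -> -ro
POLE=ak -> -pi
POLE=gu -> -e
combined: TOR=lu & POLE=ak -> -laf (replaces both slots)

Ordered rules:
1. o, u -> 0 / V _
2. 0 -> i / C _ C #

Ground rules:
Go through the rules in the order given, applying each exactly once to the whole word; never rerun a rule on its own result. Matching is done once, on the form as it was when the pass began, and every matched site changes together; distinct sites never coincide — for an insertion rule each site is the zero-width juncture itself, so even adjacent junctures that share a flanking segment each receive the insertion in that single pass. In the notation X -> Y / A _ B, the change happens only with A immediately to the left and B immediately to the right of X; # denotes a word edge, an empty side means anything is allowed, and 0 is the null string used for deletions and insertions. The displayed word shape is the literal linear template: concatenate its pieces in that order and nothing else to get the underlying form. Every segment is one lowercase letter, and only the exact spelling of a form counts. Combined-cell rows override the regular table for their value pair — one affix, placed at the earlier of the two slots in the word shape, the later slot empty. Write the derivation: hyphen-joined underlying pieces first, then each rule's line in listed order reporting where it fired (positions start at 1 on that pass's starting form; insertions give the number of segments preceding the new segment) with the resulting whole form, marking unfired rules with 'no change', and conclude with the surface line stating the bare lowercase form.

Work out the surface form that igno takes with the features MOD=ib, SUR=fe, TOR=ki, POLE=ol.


underlying: igno-o-m-no-ge
1. o, u -> 0 / V _: fires at position(s) 5: ignomnoge
2. 0 -> i / C _ C #: no change
surface: ignomnoge


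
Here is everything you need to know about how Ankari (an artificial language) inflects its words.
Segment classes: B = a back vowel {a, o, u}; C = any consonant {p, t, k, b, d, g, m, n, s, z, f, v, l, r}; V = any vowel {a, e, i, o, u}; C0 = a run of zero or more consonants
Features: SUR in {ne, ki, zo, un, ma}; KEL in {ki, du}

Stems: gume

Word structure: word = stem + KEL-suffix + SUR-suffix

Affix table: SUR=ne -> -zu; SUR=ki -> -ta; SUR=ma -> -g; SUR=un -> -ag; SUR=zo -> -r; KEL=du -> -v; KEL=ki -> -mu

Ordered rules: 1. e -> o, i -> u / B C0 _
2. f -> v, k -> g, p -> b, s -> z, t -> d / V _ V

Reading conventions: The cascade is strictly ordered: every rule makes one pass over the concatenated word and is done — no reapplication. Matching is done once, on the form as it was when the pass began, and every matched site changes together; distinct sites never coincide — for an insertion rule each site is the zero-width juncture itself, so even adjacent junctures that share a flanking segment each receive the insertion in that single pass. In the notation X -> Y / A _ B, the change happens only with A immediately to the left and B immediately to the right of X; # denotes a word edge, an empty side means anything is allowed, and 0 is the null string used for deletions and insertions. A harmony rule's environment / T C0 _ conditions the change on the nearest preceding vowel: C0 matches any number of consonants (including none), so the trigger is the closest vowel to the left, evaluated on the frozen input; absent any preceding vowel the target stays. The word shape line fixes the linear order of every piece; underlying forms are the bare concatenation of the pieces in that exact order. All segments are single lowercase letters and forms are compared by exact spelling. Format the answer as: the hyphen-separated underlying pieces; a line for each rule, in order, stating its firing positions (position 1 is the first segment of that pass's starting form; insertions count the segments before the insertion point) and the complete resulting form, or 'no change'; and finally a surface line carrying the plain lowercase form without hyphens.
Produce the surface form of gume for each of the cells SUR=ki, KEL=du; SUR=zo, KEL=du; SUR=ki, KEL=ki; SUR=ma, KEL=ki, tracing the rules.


cell SUR=ki, KEL=du:
underlying: gume-v-ta
1. e -> o, i -> u / B C0 _: fires at position(s) 4: gumovta
2. f -> v, k -> g, p -> b, s -> z, t -> d / V _ V: no change
surface: gumovta

cell SUR=zo, KEL=du:
underlying: gume-v-r
1. e -> o, i -> u / B C0 _: fires at position(s) 4: gumovr
2. f -> v, k -> g, p -> b, s -> z, t -> d / V _ V: no change
surface: gumovr

cell SUR=ki, KEL=ki:
underlying: gume-mu-ta
1. e -> o, i -> u / B C0 _: fires at position(s) 4: gumomuta
2. f -> v, k -> g, p -> b, s -> z, t -> d / V _ V: fires at position(s) 7: gumomuda
surface: gumomuda

cell SUR=ma, KEL=ki:
underlying: gume-mu-g
1. e -> o, i -> u / B C0 _: fires at position(s) 4: gumomug
2. f -> v, k -> g, p -> b, s -> z, t -> d / V _ V: no change
surface: gumomug


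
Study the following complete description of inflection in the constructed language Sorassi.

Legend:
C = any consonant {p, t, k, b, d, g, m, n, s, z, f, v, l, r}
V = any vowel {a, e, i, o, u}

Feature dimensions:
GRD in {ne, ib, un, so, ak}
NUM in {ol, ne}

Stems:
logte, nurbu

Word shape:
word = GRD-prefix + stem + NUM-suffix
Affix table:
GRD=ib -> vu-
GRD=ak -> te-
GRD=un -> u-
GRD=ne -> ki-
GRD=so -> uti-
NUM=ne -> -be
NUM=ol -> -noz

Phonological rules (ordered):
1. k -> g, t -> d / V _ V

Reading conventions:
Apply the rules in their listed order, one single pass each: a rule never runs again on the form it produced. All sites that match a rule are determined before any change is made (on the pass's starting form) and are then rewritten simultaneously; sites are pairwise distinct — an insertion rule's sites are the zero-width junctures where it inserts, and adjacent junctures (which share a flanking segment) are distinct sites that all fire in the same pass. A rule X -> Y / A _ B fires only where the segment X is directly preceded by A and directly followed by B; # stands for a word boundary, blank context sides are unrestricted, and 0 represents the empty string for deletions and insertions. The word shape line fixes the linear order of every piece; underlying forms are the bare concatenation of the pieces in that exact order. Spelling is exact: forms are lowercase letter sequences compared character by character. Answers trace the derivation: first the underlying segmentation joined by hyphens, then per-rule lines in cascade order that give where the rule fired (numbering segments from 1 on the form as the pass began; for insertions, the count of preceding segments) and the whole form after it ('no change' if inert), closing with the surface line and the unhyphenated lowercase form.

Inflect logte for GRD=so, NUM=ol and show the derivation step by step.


underlying: uti-logte-noz
1. k -> g, t -> d / V _ V: fires at position(s) 2: udilogtenoz
surface: udilogtenoz


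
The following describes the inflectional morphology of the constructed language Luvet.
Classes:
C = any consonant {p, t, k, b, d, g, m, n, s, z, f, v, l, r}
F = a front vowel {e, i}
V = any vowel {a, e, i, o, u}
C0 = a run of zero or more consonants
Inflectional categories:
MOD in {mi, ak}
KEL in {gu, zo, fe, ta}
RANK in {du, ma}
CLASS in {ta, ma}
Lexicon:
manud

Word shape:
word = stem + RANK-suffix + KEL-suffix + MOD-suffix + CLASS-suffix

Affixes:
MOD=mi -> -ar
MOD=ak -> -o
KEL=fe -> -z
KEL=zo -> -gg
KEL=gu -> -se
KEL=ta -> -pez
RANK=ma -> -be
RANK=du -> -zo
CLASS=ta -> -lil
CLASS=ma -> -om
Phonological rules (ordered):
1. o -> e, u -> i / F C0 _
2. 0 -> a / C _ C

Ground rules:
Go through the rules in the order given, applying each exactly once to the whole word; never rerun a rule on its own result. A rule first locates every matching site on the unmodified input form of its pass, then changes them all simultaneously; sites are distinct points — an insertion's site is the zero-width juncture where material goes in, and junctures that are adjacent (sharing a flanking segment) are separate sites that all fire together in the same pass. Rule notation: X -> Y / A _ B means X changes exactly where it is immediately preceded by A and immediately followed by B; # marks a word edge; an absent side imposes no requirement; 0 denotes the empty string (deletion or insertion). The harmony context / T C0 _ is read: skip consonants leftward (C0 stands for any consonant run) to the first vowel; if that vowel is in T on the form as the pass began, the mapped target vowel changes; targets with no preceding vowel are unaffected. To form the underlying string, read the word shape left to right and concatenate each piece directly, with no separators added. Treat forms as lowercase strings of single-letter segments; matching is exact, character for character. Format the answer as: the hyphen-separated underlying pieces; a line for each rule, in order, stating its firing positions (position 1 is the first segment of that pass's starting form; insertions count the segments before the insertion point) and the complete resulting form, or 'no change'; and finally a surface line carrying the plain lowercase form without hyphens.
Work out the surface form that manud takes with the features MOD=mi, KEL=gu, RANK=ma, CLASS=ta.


underlying: manud-be-se-ar-lil
1. o -> e, u -> i / F C0 _: no change
2. 0 -> a / C _ C: inserts after position(s) 5, 11: manudabesearalil
surface: manudabesearalil


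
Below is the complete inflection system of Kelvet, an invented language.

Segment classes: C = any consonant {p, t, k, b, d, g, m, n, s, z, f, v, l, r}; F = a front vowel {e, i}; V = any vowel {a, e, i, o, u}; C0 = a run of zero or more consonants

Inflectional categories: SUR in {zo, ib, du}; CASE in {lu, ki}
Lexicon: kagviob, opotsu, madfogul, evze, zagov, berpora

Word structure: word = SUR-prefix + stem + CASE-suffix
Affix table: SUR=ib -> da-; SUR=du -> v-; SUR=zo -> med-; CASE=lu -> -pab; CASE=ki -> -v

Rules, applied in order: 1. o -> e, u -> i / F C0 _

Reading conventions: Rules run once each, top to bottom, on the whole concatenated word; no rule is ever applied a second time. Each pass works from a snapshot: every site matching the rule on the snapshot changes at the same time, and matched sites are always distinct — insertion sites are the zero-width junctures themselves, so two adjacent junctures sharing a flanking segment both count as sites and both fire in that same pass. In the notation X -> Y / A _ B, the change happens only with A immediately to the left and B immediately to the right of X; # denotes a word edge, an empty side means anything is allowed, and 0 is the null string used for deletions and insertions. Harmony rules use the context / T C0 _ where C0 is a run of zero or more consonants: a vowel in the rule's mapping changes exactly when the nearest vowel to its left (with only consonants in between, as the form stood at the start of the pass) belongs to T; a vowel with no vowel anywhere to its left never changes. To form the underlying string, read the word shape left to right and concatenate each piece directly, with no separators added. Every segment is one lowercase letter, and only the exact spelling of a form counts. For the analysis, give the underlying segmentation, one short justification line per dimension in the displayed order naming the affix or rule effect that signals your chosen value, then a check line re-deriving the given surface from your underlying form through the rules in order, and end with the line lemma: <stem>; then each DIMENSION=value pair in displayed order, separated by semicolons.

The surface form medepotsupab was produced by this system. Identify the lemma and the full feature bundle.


underlying: med-opotsu-pab
SUR=zo - signalled by the affix med-
CASE=lu - signalled by the affix -pab
check: medopotsupab -> medepotsupab
lemma: opotsu; SUR=zo; CASE=lu


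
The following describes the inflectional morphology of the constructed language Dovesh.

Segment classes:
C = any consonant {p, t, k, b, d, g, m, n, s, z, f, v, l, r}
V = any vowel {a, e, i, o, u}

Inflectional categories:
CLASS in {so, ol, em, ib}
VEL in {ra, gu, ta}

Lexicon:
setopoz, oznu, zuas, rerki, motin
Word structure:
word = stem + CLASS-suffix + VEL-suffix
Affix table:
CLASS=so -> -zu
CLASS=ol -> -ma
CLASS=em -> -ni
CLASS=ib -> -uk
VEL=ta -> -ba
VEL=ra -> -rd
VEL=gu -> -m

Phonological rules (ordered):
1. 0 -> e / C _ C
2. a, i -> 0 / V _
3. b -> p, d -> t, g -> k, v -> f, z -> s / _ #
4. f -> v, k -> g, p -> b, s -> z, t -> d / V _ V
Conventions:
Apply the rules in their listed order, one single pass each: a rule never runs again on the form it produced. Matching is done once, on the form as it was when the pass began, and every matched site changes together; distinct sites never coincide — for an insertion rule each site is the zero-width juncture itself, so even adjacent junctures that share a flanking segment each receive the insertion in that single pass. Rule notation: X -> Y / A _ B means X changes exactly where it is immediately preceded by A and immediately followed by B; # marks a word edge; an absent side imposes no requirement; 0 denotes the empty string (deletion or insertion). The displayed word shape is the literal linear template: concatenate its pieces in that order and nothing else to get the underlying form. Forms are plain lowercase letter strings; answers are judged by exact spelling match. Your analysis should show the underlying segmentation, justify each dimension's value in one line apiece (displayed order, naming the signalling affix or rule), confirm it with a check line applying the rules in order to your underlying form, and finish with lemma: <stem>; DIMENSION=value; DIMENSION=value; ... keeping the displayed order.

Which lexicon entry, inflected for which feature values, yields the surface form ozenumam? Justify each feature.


underlying: oznu-ma-m
CLASS=ol - signalled by the affix -ma
VEL=gu - signalled by the affix -m
check: oznumam -> ozenumam -> ozenumam -> ozenumam -> ozenumam
lemma: oznu; CLASS=ol; VEL=gu


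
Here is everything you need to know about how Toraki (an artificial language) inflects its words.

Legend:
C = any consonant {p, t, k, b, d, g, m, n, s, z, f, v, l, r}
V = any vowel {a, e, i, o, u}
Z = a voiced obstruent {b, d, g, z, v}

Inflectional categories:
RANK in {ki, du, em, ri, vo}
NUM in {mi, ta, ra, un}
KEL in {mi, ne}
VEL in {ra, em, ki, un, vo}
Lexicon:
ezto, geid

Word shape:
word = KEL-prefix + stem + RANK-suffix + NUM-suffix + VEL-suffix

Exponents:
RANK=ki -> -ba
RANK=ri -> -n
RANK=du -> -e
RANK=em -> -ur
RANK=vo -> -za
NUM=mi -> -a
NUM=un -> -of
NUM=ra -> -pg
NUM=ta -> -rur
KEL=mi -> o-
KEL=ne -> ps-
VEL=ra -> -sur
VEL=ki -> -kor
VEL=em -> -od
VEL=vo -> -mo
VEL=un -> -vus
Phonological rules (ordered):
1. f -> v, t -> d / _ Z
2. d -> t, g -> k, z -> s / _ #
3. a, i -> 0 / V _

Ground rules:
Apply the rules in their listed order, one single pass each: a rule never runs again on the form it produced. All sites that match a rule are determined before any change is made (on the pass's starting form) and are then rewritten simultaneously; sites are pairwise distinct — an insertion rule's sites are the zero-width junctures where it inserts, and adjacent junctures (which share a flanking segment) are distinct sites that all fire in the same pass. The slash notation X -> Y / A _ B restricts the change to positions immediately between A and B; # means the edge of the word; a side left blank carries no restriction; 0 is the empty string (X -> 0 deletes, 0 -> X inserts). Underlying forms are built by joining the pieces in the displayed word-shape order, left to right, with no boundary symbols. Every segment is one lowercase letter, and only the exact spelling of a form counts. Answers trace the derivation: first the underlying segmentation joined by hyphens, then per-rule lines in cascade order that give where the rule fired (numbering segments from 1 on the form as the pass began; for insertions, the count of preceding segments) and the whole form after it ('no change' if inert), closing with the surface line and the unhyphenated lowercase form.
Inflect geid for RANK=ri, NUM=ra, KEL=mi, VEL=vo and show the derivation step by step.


underlying: o-geid-n-pg-mo
1. f -> v, t -> d / _ Z: no change
2. d -> t, g -> k, z -> s / _ #: no change
3. a, i -> 0 / V _: fires at position(s) 4: ogednpgmo
surface: ogednpgmo


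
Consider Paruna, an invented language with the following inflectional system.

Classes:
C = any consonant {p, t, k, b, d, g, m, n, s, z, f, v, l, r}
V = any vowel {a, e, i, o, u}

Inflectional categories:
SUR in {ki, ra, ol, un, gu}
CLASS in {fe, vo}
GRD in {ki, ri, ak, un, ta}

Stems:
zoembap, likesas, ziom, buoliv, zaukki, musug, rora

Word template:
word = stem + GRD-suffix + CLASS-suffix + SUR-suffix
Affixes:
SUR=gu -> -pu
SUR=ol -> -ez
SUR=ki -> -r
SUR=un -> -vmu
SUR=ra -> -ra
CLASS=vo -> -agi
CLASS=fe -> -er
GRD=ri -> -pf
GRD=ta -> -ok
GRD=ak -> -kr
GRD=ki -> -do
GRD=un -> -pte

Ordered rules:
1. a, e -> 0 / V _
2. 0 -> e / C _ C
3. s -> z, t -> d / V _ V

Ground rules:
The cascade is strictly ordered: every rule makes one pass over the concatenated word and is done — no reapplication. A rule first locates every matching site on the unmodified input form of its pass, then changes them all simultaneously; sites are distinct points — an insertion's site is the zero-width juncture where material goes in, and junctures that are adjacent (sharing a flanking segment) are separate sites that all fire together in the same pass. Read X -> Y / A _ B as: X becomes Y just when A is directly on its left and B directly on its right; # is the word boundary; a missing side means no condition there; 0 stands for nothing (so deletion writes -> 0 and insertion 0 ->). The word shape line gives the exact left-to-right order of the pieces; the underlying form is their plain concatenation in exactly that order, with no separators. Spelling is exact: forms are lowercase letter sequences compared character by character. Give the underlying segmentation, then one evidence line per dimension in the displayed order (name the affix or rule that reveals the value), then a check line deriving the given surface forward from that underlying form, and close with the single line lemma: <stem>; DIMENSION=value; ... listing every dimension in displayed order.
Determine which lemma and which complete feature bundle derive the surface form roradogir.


underlying: rora-do-agi-r
SUR=ki - signalled by the affix -r
CLASS=vo - signalled by the affix -agi
GRD=ki - signalled by the affix -do
check: roradoagir -> roradogir -> roradogir -> roradogir
lemma: rora; SUR=ki; CLASS=vo; GRD=ki
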